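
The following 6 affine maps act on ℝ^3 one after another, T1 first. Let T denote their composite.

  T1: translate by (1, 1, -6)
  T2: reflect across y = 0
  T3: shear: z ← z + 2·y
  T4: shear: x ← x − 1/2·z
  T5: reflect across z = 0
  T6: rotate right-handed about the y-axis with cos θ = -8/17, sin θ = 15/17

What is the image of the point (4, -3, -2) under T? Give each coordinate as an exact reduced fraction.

T1 translate by (1, 1, -6): (4, -3, -2) → (5, -2, -8)
T2 reflect across y = 0: (5, -2, -8) → (5, 2, -8)
T3 shear: z ← z + 2·y: (5, 2, -8) → (5, 2, -4)
T4 shear: x ← x − 1/2·z: (5, 2, -4) → (7, 2, -4)
T5 reflect across z = 0: (7, 2, -4) → (7, 2, 4)
T6 rotate right-handed about the y-axis with cos θ = -8/17, sin θ = 15/17: (7, 2, 4) → (4/17, 2, -137/17)

T(p) = (4/17, 2, -137/17)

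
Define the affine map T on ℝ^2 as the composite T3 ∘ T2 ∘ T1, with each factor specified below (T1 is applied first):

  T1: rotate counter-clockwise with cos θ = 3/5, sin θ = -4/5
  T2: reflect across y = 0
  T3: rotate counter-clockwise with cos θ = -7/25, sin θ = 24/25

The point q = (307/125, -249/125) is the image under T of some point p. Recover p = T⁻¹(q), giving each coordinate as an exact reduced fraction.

p = (-3, -1)

T1 = [3/5 4/5 0; -4/5 3/5 0; 0 0 1]
T2·T1 = [3/5 4/5 0; 4/5 -3/5 0; 0 0 1]
T3·…·T1 = [-117/125 44/125 0; 44/125 117/125 0; 0 0 1]
det M = -1; M⁻¹ = [-117/125 44/125 0; 44/125 117/125 0; 0 0 1]
M⁻¹ · (307/125, -249/125)ᵀ = (-3, -1)ᵀ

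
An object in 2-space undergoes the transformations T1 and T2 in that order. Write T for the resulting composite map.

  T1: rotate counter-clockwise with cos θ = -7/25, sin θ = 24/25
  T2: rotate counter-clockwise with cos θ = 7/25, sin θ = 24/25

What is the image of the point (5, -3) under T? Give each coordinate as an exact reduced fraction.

T(p) = (-5, 3)

T1 rotate counter-clockwise with cos θ = -7/25, sin θ = 24/25: (5, -3) → (37/25, 141/25)
T2 rotate counter-clockwise with cos θ = 7/25, sin θ = 24/25: (37/25, 141/25) → (-5, 3)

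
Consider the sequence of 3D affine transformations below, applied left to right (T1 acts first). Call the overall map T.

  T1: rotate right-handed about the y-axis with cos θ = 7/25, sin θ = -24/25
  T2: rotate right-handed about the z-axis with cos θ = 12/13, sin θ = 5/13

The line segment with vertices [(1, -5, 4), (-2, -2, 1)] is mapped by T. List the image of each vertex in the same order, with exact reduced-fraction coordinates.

T1 rotate right-handed about the y-axis with cos θ = 7/25, sin θ = -24/25: (1, -5, 4) → (-89/25, -5, 52/25); (-2, -2, 1) → (-38/25, -2, -41/25)
T2 rotate right-handed about the z-axis with cos θ = 12/13, sin θ = 5/13: (-89/25, -5, 52/25) → (-443/325, -389/65, 52/25); (-38/25, -2, -41/25) → (-206/325, -158/65, -41/25)

image vertices: (-443/325, -389/65, 52/25), (-206/325, -158/65, -41/25)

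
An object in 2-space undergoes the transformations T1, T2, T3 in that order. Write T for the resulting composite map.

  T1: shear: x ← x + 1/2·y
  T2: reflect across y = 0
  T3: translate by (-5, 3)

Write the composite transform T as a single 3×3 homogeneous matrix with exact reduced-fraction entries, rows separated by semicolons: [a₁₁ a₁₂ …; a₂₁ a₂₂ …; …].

T1 = [1 1/2 0; 0 1 0; 0 0 1]
T2·T1 = [1 1/2 0; 0 -1 0; 0 0 1]
T3·…·T1 = [1 1/2 -5; 0 -1 3; 0 0 1]

T = [1 1/2 -5; 0 -1 3; 0 0 1]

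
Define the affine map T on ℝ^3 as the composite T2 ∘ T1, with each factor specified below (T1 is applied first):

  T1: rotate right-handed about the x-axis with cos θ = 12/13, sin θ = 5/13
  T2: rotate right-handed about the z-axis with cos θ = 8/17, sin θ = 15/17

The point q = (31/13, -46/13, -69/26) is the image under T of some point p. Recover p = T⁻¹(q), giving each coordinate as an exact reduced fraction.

p = (-2, -9/2, -1)

T1 = [1 0 0 0; 0 12/13 -5/13 0; 0 5/13 12/13 0; 0 0 0 1]
T2·T1 = [8/17 -180/221 75/221 0; 15/17 96/221 -40/221 0; 0 5/13 12/13 0; 0 0 0 1]
det M = 1; M⁻¹ = [8/17 15/17 0 0; -180/221 96/221 5/13 0; 75/221 -40/221 12/13 0; 0 0 0 1]
M⁻¹ · (31/13, -46/13, -69/26)ᵀ = (-2, -9/2, -1)ᵀ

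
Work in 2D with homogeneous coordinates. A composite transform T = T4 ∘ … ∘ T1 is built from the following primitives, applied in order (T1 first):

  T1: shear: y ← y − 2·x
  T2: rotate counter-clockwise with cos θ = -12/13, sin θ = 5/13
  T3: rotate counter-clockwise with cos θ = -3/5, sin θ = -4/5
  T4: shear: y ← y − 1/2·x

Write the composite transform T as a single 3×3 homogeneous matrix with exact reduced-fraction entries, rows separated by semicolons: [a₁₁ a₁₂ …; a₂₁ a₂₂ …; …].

T1 = [1 0 0; -2 1 0; 0 0 1]
T2·T1 = [-2/13 -5/13 0; 29/13 -12/13 0; 0 0 1]
T3·…·T1 = [122/65 -33/65 0; -79/65 56/65 0; 0 0 1]
T4·…·T1 = [122/65 -33/65 0; -28/13 29/26 0; 0 0 1]

T = [122/65 -33/65 0; -28/13 29/26 0; 0 0 1]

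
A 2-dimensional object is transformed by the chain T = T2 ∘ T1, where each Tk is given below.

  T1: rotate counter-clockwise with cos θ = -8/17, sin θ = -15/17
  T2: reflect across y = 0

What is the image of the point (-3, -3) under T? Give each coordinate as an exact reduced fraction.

T(p) = (-21/17, -69/17)

T1 rotate counter-clockwise with cos θ = -8/17, sin θ = -15/17: (-3, -3) → (-21/17, 69/17)
T2 reflect across y = 0: (-21/17, 69/17) → (-21/17, -69/17)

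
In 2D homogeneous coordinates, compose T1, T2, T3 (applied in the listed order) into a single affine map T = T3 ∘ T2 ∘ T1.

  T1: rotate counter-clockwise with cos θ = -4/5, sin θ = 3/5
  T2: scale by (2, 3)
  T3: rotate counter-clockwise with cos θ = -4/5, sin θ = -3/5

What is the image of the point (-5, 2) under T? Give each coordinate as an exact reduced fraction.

T(p) = (-319/25, 192/25)

T1 rotate counter-clockwise with cos θ = -4/5, sin θ = 3/5: (-5, 2) → (14/5, -23/5)
T2 scale by (2, 3): (14/5, -23/5) → (28/5, -69/5)
T3 rotate counter-clockwise with cos θ = -4/5, sin θ = -3/5: (28/5, -69/5) → (-319/25, 192/25)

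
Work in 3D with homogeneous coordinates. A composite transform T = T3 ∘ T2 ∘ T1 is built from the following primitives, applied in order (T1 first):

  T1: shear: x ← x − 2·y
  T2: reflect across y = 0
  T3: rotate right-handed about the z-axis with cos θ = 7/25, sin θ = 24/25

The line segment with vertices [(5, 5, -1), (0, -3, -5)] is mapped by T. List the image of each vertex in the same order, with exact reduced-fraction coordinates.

image vertices: (17/5, -31/5, -1), (-6/5, 33/5, -5)

T1 shear: x ← x − 2·y: (5, 5, -1) → (-5, 5, -1); (0, -3, -5) → (6, -3, -5)
T2 reflect across y = 0: (-5, 5, -1) → (-5, -5, -1); (6, -3, -5) → (6, 3, -5)
T3 rotate right-handed about the z-axis with cos θ = 7/25, sin θ = 24/25: (-5, -5, -1) → (17/5, -31/5, -1); (6, 3, -5) → (-6/5, 33/5, -5)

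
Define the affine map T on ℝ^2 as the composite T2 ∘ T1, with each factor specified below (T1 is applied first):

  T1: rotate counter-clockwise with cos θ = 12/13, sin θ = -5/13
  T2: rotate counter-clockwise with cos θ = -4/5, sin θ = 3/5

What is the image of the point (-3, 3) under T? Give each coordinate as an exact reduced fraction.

T1 rotate counter-clockwise with cos θ = 12/13, sin θ = -5/13: (-3, 3) → (-21/13, 51/13)
T2 rotate counter-clockwise with cos θ = -4/5, sin θ = 3/5: (-21/13, 51/13) → (-69/65, -267/65)

T(p) = (-69/65, -267/65)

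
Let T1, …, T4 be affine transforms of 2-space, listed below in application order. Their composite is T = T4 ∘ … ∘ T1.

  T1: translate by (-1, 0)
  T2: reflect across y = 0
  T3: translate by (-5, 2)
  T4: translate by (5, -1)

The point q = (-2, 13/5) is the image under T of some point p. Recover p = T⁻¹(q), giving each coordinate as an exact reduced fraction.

p = (-1, -8/5)

T1 = [1 0 -1; 0 1 0; 0 0 1]
T2·T1 = [1 0 -1; 0 -1 0; 0 0 1]
T3·…·T1 = [1 0 -6; 0 -1 2; 0 0 1]
T4·…·T1 = [1 0 -1; 0 -1 1; 0 0 1]
det M = -1; M⁻¹ = [1 0 1; 0 -1 1; 0 0 1]
M⁻¹ · (-2, 13/5)ᵀ = (-1, -8/5)ᵀ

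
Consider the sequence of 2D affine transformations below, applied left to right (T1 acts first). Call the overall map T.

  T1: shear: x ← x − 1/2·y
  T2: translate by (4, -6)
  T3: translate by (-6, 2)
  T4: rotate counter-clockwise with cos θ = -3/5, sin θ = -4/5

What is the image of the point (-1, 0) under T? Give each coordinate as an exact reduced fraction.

T(p) = (-7/5, 24/5)

T1 shear: x ← x − 1/2·y: (-1, 0) → (-1, 0)
T2 translate by (4, -6): (-1, 0) → (3, -6)
T3 translate by (-6, 2): (3, -6) → (-3, -4)
T4 rotate counter-clockwise with cos θ = -3/5, sin θ = -4/5: (-3, -4) → (-7/5, 24/5)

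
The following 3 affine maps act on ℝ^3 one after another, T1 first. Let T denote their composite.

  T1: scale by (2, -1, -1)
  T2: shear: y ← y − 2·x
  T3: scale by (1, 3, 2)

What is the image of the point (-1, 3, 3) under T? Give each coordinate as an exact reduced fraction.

T(p) = (-2, 3, -6)

T1 scale by (2, -1, -1): (-1, 3, 3) → (-2, -3, -3)
T2 shear: y ← y − 2·x: (-2, -3, -3) → (-2, 1, -3)
T3 scale by (1, 3, 2): (-2, 1, -3) → (-2, 3, -6)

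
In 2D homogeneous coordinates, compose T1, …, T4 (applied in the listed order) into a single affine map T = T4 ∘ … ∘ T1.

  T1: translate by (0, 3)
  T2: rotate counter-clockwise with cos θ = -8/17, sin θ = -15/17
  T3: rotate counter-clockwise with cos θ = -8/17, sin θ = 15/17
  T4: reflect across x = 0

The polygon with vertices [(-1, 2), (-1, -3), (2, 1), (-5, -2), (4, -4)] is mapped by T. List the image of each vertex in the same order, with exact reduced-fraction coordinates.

T1 translate by (0, 3): (-1, 2) → (-1, 5); (-1, -3) → (-1, 0); (2, 1) → (2, 4); (-5, -2) → (-5, 1); (4, -4) → (4, -1)
T2 rotate counter-clockwise with cos θ = -8/17, sin θ = -15/17: (-1, 5) → (83/17, -25/17); (-1, 0) → (8/17, 15/17); (2, 4) → (44/17, -62/17); (-5, 1) → (55/17, 67/17); (4, -1) → (-47/17, -52/17)
T3 rotate counter-clockwise with cos θ = -8/17, sin θ = 15/17: (83/17, -25/17) → (-1, 5); (8/17, 15/17) → (-1, 0); (44/17, -62/17) → (2, 4); (55/17, 67/17) → (-5, 1); (-47/17, -52/17) → (4, -1)
T4 reflect across x = 0: (-1, 5) → (1, 5); (-1, 0) → (1, 0); (2, 4) → (-2, 4); (-5, 1) → (5, 1); (4, -1) → (-4, -1)

image vertices: (1, 5), (1, 0), (-2, 4), (5, 1), (-4, -1)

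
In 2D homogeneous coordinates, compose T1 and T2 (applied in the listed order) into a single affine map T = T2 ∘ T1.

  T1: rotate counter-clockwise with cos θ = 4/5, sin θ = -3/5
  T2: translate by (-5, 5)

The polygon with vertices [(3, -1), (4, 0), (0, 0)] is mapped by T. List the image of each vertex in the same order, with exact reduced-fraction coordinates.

T1 rotate counter-clockwise with cos θ = 4/5, sin θ = -3/5: (3, -1) → (9/5, -13/5); (4, 0) → (16/5, -12/5); (0, 0) → (0, 0)
T2 translate by (-5, 5): (9/5, -13/5) → (-16/5, 12/5); (16/5, -12/5) → (-9/5, 13/5); (0, 0) → (-5, 5)

image vertices: (-16/5, 12/5), (-9/5, 13/5), (-5, 5)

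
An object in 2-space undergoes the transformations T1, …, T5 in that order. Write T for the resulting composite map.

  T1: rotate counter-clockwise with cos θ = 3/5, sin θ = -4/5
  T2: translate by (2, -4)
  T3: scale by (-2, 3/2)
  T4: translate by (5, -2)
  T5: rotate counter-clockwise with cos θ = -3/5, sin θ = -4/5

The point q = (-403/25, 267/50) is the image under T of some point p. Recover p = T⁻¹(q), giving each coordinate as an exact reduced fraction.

p = (3, -5)

T1 = [3/5 4/5 0; -4/5 3/5 0; 0 0 1]
T2·T1 = [3/5 4/5 2; -4/5 3/5 -4; 0 0 1]
T3·…·T1 = [-6/5 -8/5 -4; -6/5 9/10 -6; 0 0 1]
T4·…·T1 = [-6/5 -8/5 1; -6/5 9/10 -8; 0 0 1]
T5·…·T1 = [-6/25 42/25 -7; 42/25 37/50 4; 0 0 1]
det M = -3; M⁻¹ = [-37/150 14/25 -119/30; 14/25 2/25 18/5; 0 0 1]
M⁻¹ · (-403/25, 267/50)ᵀ = (3, -5)ᵀ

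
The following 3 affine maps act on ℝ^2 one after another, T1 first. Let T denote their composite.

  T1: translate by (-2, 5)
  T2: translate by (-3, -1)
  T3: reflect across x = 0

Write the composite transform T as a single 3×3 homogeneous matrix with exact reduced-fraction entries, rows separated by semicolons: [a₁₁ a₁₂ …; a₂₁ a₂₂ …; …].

T1 = [1 0 -2; 0 1 5; 0 0 1]
T2·T1 = [1 0 -5; 0 1 4; 0 0 1]
T3·…·T1 = [-1 0 5; 0 1 4; 0 0 1]

T = [-1 0 5; 0 1 4; 0 0 1]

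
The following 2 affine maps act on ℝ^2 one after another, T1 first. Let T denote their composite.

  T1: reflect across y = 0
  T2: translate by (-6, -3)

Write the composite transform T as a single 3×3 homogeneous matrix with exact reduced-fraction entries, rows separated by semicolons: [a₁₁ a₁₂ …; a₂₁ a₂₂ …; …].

T1 = [1 0 0; 0 -1 0; 0 0 1]
T2·T1 = [1 0 -6; 0 -1 -3; 0 0 1]

T = [1 0 -6; 0 -1 -3; 0 0 1]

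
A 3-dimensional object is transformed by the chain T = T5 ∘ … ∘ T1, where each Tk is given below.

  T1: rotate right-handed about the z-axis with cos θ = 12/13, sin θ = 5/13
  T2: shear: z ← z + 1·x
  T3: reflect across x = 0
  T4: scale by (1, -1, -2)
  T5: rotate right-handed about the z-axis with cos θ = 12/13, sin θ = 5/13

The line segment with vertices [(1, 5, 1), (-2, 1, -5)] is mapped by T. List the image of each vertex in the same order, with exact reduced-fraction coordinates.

image vertices: (37/13, -55/13, 0), (358/169, 121/169, 188/13)

T1 rotate right-handed about the z-axis with cos θ = 12/13, sin θ = 5/13: (1, 5, 1) → (-1, 5, 1); (-2, 1, -5) → (-29/13, 2/13, -5)
T2 shear: z ← z + 1·x: (-1, 5, 1) → (-1, 5, 0); (-29/13, 2/13, -5) → (-29/13, 2/13, -94/13)
T3 reflect across x = 0: (-1, 5, 0) → (1, 5, 0); (-29/13, 2/13, -94/13) → (29/13, 2/13, -94/13)
T4 scale by (1, -1, -2): (1, 5, 0) → (1, -5, 0); (29/13, 2/13, -94/13) → (29/13, -2/13, 188/13)
T5 rotate right-handed about the z-axis with cos θ = 12/13, sin θ = 5/13: (1, -5, 0) → (37/13, -55/13, 0); (29/13, -2/13, 188/13) → (358/169, 121/169, 188/13)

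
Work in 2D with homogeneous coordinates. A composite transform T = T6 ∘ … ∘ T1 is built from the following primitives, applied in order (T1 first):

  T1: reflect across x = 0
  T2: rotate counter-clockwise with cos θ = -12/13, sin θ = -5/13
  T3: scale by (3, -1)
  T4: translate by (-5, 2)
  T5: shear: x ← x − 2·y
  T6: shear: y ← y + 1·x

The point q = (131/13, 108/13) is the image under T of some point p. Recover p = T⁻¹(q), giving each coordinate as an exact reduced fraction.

T1 = [-1 0 0; 0 1 0; 0 0 1]
T2·T1 = [12/13 5/13 0; 5/13 -12/13 0; 0 0 1]
T3·…·T1 = [36/13 15/13 0; -5/13 12/13 0; 0 0 1]
T4·…·T1 = [36/13 15/13 -5; -5/13 12/13 2; 0 0 1]
T5·…·T1 = [46/13 -9/13 -9; -5/13 12/13 2; 0 0 1]
T6·…·T1 = [46/13 -9/13 -9; 41/13 3/13 -7; 0 0 1]
det M = 3; M⁻¹ = [1/13 3/13 30/13; -41/39 46/39 -47/39; 0 0 1]
M⁻¹ · (131/13, 108/13)ᵀ = (5, -2)ᵀ

p = (5, -2)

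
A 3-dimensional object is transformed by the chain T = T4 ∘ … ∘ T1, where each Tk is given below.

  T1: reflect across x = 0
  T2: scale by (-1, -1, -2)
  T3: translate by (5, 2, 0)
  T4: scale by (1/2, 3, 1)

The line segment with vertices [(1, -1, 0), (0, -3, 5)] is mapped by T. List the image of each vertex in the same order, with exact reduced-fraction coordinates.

image vertices: (3, 9, 0), (5/2, 15, -10)

T1 reflect across x = 0: (1, -1, 0) → (-1, -1, 0); (0, -3, 5) → (0, -3, 5)
T2 scale by (-1, -1, -2): (-1, -1, 0) → (1, 1, 0); (0, -3, 5) → (0, 3, -10)
T3 translate by (5, 2, 0): (1, 1, 0) → (6, 3, 0); (0, 3, -10) → (5, 5, -10)
T4 scale by (1/2, 3, 1): (6, 3, 0) → (3, 9, 0); (5, 5, -10) → (5/2, 15, -10)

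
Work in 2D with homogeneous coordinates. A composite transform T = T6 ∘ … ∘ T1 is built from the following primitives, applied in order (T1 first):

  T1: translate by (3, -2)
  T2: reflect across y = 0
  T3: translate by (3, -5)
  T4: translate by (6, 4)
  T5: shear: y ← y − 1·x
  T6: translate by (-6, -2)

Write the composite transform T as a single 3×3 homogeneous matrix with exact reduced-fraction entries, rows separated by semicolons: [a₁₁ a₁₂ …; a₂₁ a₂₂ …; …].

T = [1 0 6; -1 -1 -13; 0 0 1]

T1 = [1 0 3; 0 1 -2; 0 0 1]
T2·T1 = [1 0 3; 0 -1 2; 0 0 1]
T3·…·T1 = [1 0 6; 0 -1 -3; 0 0 1]
T4·…·T1 = [1 0 12; 0 -1 1; 0 0 1]
T5·…·T1 = [1 0 12; -1 -1 -11; 0 0 1]
T6·…·T1 = [1 0 6; -1 -1 -13; 0 0 1]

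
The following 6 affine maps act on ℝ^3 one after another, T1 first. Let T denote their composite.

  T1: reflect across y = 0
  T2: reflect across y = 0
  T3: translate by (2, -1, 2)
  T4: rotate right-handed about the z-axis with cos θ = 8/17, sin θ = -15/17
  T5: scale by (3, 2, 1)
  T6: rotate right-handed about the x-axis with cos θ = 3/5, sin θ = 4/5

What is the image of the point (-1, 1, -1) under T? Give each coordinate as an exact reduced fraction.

T(p) = (24/17, -158/85, -69/85)

T1 reflect across y = 0: (-1, 1, -1) → (-1, -1, -1)
T2 reflect across y = 0: (-1, -1, -1) → (-1, 1, -1)
T3 translate by (2, -1, 2): (-1, 1, -1) → (1, 0, 1)
T4 rotate right-handed about the z-axis with cos θ = 8/17, sin θ = -15/17: (1, 0, 1) → (8/17, -15/17, 1)
T5 scale by (3, 2, 1): (8/17, -15/17, 1) → (24/17, -30/17, 1)
T6 rotate right-handed about the x-axis with cos θ = 3/5, sin θ = 4/5: (24/17, -30/17, 1) → (24/17, -158/85, -69/85)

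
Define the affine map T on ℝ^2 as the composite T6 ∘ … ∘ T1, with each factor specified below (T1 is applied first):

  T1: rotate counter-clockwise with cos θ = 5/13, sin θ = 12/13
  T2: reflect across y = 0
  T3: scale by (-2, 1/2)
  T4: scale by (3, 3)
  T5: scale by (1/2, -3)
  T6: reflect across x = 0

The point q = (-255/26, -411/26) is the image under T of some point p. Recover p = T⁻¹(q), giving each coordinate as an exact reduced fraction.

T1 = [5/13 -12/13 0; 12/13 5/13 0; 0 0 1]
T2·T1 = [5/13 -12/13 0; -12/13 -5/13 0; 0 0 1]
T3·…·T1 = [-10/13 24/13 0; -6/13 -5/26 0; 0 0 1]
T4·…·T1 = [-30/13 72/13 0; -18/13 -15/26 0; 0 0 1]
T5·…·T1 = [-15/13 36/13 0; 54/13 45/26 0; 0 0 1]
T6·…·T1 = [15/13 -36/13 0; 54/13 45/26 0; 0 0 1]
det M = 27/2; M⁻¹ = [5/39 8/39 0; -4/13 10/117 0; 0 0 1]
M⁻¹ · (-255/26, -411/26)ᵀ = (-9/2, 5/3)ᵀ

p = (-9/2, 5/3)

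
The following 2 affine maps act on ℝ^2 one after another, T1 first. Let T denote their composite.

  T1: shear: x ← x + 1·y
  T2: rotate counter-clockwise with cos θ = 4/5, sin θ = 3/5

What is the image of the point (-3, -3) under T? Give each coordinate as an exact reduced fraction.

T1 shear: x ← x + 1·y: (-3, -3) → (-6, -3)
T2 rotate counter-clockwise with cos θ = 4/5, sin θ = 3/5: (-6, -3) → (-3, -6)

T(p) = (-3, -6)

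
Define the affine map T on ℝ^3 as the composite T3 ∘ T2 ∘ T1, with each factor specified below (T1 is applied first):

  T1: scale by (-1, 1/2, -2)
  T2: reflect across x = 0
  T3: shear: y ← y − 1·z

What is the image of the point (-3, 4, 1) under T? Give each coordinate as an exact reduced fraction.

T1 scale by (-1, 1/2, -2): (-3, 4, 1) → (3, 2, -2)
T2 reflect across x = 0: (3, 2, -2) → (-3, 2, -2)
T3 shear: y ← y − 1·z: (-3, 2, -2) → (-3, 4, -2)

T(p) = (-3, 4, -2)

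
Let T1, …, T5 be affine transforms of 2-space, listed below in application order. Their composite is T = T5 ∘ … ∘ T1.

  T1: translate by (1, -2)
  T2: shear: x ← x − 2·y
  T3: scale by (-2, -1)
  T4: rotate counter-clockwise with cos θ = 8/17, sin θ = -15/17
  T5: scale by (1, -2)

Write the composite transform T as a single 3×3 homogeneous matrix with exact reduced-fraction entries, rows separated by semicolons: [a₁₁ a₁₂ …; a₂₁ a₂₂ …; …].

T = [-16/17 1 -50/17; -60/17 8 -332/17; 0 0 1]

T1 = [1 0 1; 0 1 -2; 0 0 1]
T2·T1 = [1 -2 5; 0 1 -2; 0 0 1]
T3·…·T1 = [-2 4 -10; 0 -1 2; 0 0 1]
T4·…·T1 = [-16/17 1 -50/17; 30/17 -4 166/17; 0 0 1]
T5·…·T1 = [-16/17 1 -50/17; -60/17 8 -332/17; 0 0 1]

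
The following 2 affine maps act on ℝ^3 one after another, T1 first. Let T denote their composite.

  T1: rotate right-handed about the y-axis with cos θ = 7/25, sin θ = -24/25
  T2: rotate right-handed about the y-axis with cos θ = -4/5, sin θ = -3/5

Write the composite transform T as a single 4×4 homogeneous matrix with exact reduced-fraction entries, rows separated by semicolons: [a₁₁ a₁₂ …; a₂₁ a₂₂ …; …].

T = [-4/5 0 3/5 0; 0 1 0 0; -3/5 0 -4/5 0; 0 0 0 1]

T1 = [7/25 0 -24/25 0; 0 1 0 0; 24/25 0 7/25 0; 0 0 0 1]
T2·T1 = [-4/5 0 3/5 0; 0 1 0 0; -3/5 0 -4/5 0; 0 0 0 1]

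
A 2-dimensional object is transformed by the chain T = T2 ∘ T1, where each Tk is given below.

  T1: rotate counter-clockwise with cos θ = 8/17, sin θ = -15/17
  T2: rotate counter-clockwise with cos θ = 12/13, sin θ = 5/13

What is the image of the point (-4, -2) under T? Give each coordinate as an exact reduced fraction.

T1 rotate counter-clockwise with cos θ = 8/17, sin θ = -15/17: (-4, -2) → (-62/17, 44/17)
T2 rotate counter-clockwise with cos θ = 12/13, sin θ = 5/13: (-62/17, 44/17) → (-964/221, 218/221)

T(p) = (-964/221, 218/221)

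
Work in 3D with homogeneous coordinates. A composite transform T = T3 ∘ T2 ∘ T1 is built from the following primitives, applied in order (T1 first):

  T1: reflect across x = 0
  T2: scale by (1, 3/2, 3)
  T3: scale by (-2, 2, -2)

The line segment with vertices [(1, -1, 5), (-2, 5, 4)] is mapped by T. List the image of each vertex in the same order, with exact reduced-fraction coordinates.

T1 reflect across x = 0: (1, -1, 5) → (-1, -1, 5); (-2, 5, 4) → (2, 5, 4)
T2 scale by (1, 3/2, 3): (-1, -1, 5) → (-1, -3/2, 15); (2, 5, 4) → (2, 15/2, 12)
T3 scale by (-2, 2, -2): (-1, -3/2, 15) → (2, -3, -30); (2, 15/2, 12) → (-4, 15, -24)

image vertices: (2, -3, -30), (-4, 15, -24)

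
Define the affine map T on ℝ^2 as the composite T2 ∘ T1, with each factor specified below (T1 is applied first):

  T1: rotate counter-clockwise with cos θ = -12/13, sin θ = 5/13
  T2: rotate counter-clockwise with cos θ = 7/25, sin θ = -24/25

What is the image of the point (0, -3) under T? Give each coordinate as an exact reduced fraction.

T(p) = (969/325, -108/325)

T1 rotate counter-clockwise with cos θ = -12/13, sin θ = 5/13: (0, -3) → (15/13, 36/13)
T2 rotate counter-clockwise with cos θ = 7/25, sin θ = -24/25: (15/13, 36/13) → (969/325, -108/325)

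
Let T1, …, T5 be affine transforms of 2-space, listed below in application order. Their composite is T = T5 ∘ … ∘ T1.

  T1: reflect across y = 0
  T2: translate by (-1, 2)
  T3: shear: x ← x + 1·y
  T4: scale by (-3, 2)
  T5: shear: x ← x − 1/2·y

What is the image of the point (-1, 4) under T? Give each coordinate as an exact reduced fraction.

T1 reflect across y = 0: (-1, 4) → (-1, -4)
T2 translate by (-1, 2): (-1, -4) → (-2, -2)
T3 shear: x ← x + 1·y: (-2, -2) → (-4, -2)
T4 scale by (-3, 2): (-4, -2) → (12, -4)
T5 shear: x ← x − 1/2·y: (12, -4) → (14, -4)

T(p) = (14, -4)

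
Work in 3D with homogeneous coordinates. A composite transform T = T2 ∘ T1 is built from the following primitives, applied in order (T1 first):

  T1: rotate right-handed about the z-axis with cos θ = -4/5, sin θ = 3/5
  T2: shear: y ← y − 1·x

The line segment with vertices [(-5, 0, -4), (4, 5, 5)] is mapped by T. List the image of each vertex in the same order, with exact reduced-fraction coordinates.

image vertices: (4, -7, -4), (-31/5, 23/5, 5)

T1 rotate right-handed about the z-axis with cos θ = -4/5, sin θ = 3/5: (-5, 0, -4) → (4, -3, -4); (4, 5, 5) → (-31/5, -8/5, 5)
T2 shear: y ← y − 1·x: (4, -3, -4) → (4, -7, -4); (-31/5, -8/5, 5) → (-31/5, 23/5, 5)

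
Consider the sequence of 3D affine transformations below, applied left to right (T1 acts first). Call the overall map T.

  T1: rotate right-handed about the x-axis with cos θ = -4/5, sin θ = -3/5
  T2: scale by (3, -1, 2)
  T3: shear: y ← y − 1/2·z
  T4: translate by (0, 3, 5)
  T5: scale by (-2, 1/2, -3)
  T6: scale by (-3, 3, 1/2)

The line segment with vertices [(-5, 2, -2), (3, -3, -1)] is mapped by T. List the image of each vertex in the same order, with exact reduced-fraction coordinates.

T1 rotate right-handed about the x-axis with cos θ = -4/5, sin θ = -3/5: (-5, 2, -2) → (-5, -14/5, 2/5); (3, -3, -1) → (3, 9/5, 13/5)
T2 scale by (3, -1, 2): (-5, -14/5, 2/5) → (-15, 14/5, 4/5); (3, 9/5, 13/5) → (9, -9/5, 26/5)
T3 shear: y ← y − 1/2·z: (-15, 14/5, 4/5) → (-15, 12/5, 4/5); (9, -9/5, 26/5) → (9, -22/5, 26/5)
T4 translate by (0, 3, 5): (-15, 12/5, 4/5) → (-15, 27/5, 29/5); (9, -22/5, 26/5) → (9, -7/5, 51/5)
T5 scale by (-2, 1/2, -3): (-15, 27/5, 29/5) → (30, 27/10, -87/5); (9, -7/5, 51/5) → (-18, -7/10, -153/5)
T6 scale by (-3, 3, 1/2): (30, 27/10, -87/5) → (-90, 81/10, -87/10); (-18, -7/10, -153/5) → (54, -21/10, -153/10)

image vertices: (-90, 81/10, -87/10), (54, -21/10, -153/10)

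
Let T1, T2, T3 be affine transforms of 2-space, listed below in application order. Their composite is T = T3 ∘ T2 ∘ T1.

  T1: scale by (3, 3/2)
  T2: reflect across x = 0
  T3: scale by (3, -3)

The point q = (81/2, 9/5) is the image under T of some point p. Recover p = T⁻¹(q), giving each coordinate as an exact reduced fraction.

p = (-9/2, -2/5)

T1 = [3 0 0; 0 3/2 0; 0 0 1]
T2·T1 = [-3 0 0; 0 3/2 0; 0 0 1]
T3·…·T1 = [-9 0 0; 0 -9/2 0; 0 0 1]
det M = 81/2; M⁻¹ = [-1/9 0 0; 0 -2/9 0; 0 0 1]
M⁻¹ · (81/2, 9/5)ᵀ = (-9/2, -2/5)ᵀ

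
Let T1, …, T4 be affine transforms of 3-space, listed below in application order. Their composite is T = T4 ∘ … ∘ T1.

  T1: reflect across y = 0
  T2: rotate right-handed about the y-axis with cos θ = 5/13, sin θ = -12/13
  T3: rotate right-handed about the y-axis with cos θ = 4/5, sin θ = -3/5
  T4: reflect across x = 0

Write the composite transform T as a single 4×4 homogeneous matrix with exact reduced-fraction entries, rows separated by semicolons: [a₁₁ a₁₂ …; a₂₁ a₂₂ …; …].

T = [16/65 0 63/65 0; 0 -1 0 0; 63/65 0 -16/65 0; 0 0 0 1]

T1 = [1 0 0 0; 0 -1 0 0; 0 0 1 0; 0 0 0 1]
T2·T1 = [5/13 0 -12/13 0; 0 -1 0 0; 12/13 0 5/13 0; 0 0 0 1]
T3·…·T1 = [-16/65 0 -63/65 0; 0 -1 0 0; 63/65 0 -16/65 0; 0 0 0 1]
T4·…·T1 = [16/65 0 63/65 0; 0 -1 0 0; 63/65 0 -16/65 0; 0 0 0 1]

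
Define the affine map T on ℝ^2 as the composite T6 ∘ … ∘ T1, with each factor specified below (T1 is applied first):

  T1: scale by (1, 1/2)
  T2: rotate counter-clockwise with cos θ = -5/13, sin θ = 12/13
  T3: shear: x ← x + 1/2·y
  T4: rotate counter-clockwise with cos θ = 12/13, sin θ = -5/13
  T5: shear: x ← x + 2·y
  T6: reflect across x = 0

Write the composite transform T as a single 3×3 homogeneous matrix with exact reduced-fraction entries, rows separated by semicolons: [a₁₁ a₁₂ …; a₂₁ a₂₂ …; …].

T1 = [1 0 0; 0 1/2 0; 0 0 1]
T2·T1 = [-5/13 -6/13 0; 12/13 -5/26 0; 0 0 1]
T3·…·T1 = [1/13 -29/52 0; 12/13 -5/26 0; 0 0 1]
T4·…·T1 = [72/169 -199/338 0; 139/169 25/676 0; 0 0 1]
T5·…·T1 = [350/169 -87/169 0; 139/169 25/676 0; 0 0 1]
T6·…·T1 = [-350/169 87/169 0; 139/169 25/676 0; 0 0 1]

T = [-350/169 87/169 0; 139/169 25/676 0; 0 0 1]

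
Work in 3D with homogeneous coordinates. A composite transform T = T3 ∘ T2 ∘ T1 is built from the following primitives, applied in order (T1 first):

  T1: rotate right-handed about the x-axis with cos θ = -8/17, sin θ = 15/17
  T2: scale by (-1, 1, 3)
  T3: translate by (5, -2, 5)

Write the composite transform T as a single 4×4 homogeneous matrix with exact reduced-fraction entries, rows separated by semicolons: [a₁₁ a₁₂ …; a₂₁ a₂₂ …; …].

T1 = [1 0 0 0; 0 -8/17 -15/17 0; 0 15/17 -8/17 0; 0 0 0 1]
T2·T1 = [-1 0 0 0; 0 -8/17 -15/17 0; 0 45/17 -24/17 0; 0 0 0 1]
T3·…·T1 = [-1 0 0 5; 0 -8/17 -15/17 -2; 0 45/17 -24/17 5; 0 0 0 1]

T = [-1 0 0 5; 0 -8/17 -15/17 -2; 0 45/17 -24/17 5; 0 0 0 1]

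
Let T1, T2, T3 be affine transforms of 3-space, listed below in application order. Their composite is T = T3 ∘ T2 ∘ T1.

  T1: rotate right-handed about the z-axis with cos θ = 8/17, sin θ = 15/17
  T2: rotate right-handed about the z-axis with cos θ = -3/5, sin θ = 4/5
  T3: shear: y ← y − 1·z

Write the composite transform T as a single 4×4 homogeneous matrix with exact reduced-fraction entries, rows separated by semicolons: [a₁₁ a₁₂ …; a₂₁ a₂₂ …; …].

T1 = [8/17 -15/17 0 0; 15/17 8/17 0 0; 0 0 1 0; 0 0 0 1]
T2·T1 = [-84/85 13/85 0 0; -13/85 -84/85 0 0; 0 0 1 0; 0 0 0 1]
T3·…·T1 = [-84/85 13/85 0 0; -13/85 -84/85 -1 0; 0 0 1 0; 0 0 0 1]

T = [-84/85 13/85 0 0; -13/85 -84/85 -1 0; 0 0 1 0; 0 0 0 1]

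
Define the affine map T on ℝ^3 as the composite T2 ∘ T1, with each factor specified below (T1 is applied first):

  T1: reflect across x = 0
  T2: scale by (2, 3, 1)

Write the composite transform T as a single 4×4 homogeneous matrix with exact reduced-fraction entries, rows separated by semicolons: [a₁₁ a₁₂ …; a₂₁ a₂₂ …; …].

T1 = [-1 0 0 0; 0 1 0 0; 0 0 1 0; 0 0 0 1]
T2·T1 = [-2 0 0 0; 0 3 0 0; 0 0 1 0; 0 0 0 1]

T = [-2 0 0 0; 0 3 0 0; 0 0 1 0; 0 0 0 1]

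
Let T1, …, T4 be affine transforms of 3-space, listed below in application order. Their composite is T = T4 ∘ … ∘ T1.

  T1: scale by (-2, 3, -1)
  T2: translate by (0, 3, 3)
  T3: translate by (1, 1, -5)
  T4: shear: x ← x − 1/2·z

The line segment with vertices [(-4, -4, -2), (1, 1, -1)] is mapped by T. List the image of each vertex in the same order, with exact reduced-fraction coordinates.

image vertices: (9, -8, 0), (-1/2, 7, -1)

T1 scale by (-2, 3, -1): (-4, -4, -2) → (8, -12, 2); (1, 1, -1) → (-2, 3, 1)
T2 translate by (0, 3, 3): (8, -12, 2) → (8, -9, 5); (-2, 3, 1) → (-2, 6, 4)
T3 translate by (1, 1, -5): (8, -9, 5) → (9, -8, 0); (-2, 6, 4) → (-1, 7, -1)
T4 shear: x ← x − 1/2·z: (9, -8, 0) → (9, -8, 0); (-1, 7, -1) → (-1/2, 7, -1)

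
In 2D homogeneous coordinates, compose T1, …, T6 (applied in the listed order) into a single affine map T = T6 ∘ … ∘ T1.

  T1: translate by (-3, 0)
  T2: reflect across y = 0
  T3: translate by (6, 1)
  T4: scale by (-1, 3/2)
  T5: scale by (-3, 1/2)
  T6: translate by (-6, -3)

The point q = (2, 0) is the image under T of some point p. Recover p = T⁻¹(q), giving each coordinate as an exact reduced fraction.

p = (-1/3, -3)

T1 = [1 0 -3; 0 1 0; 0 0 1]
T2·T1 = [1 0 -3; 0 -1 0; 0 0 1]
T3·…·T1 = [1 0 3; 0 -1 1; 0 0 1]
T4·…·T1 = [-1 0 -3; 0 -3/2 3/2; 0 0 1]
T5·…·T1 = [3 0 9; 0 -3/4 3/4; 0 0 1]
T6·…·T1 = [3 0 3; 0 -3/4 -9/4; 0 0 1]
det M = -9/4; M⁻¹ = [1/3 0 -1; 0 -4/3 -3; 0 0 1]
M⁻¹ · (2, 0)ᵀ = (-1/3, -3)ᵀ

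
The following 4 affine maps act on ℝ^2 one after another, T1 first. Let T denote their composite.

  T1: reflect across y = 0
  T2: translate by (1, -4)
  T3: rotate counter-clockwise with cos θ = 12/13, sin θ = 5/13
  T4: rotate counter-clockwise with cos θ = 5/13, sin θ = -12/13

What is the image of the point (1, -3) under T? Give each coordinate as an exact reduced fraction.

T(p) = (121/169, -358/169)

T1 reflect across y = 0: (1, -3) → (1, 3)
T2 translate by (1, -4): (1, 3) → (2, -1)
T3 rotate counter-clockwise with cos θ = 12/13, sin θ = 5/13: (2, -1) → (29/13, -2/13)
T4 rotate counter-clockwise with cos θ = 5/13, sin θ = -12/13: (29/13, -2/13) → (121/169, -358/169)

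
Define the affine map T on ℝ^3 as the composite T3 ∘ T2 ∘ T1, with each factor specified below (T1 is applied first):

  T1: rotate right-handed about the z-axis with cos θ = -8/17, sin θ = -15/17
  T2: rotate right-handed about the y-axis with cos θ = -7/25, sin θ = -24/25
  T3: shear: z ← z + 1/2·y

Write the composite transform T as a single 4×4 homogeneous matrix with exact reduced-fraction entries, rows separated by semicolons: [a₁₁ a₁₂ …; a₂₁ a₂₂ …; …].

T = [56/425 -21/85 -24/25 0; -15/17 -8/17 0 0; -759/850 52/85 -7/25 0; 0 0 0 1]

T1 = [-8/17 15/17 0 0; -15/17 -8/17 0 0; 0 0 1 0; 0 0 0 1]
T2·T1 = [56/425 -21/85 -24/25 0; -15/17 -8/17 0 0; -192/425 72/85 -7/25 0; 0 0 0 1]
T3·…·T1 = [56/425 -21/85 -24/25 0; -15/17 -8/17 0 0; -759/850 52/85 -7/25 0; 0 0 0 1]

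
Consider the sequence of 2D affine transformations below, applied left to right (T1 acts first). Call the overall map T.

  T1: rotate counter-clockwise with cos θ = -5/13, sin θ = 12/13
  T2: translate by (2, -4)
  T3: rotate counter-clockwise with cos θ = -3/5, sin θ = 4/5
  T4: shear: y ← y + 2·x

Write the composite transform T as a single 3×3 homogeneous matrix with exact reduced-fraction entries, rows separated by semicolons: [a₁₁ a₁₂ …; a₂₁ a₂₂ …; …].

T1 = [-5/13 -12/13 0; 12/13 -5/13 0; 0 0 1]
T2·T1 = [-5/13 -12/13 2; 12/13 -5/13 -4; 0 0 1]
T3·…·T1 = [-33/65 56/65 2; -56/65 -33/65 4; 0 0 1]
T4·…·T1 = [-33/65 56/65 2; -122/65 79/65 8; 0 0 1]

T = [-33/65 56/65 2; -122/65 79/65 8; 0 0 1]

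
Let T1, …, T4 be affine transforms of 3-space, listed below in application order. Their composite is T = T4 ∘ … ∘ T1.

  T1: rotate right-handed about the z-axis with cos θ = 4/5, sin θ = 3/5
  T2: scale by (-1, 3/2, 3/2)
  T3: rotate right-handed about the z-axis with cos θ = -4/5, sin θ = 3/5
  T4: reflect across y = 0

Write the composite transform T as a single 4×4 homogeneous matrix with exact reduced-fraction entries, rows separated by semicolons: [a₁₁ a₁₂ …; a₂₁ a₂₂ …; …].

T1 = [4/5 -3/5 0 0; 3/5 4/5 0 0; 0 0 1 0; 0 0 0 1]
T2·T1 = [-4/5 3/5 0 0; 9/10 6/5 0 0; 0 0 3/2 0; 0 0 0 1]
T3·…·T1 = [1/10 -6/5 0 0; -6/5 -3/5 0 0; 0 0 3/2 0; 0 0 0 1]
T4·…·T1 = [1/10 -6/5 0 0; 6/5 3/5 0 0; 0 0 3/2 0; 0 0 0 1]

T = [1/10 -6/5 0 0; 6/5 3/5 0 0; 0 0 3/2 0; 0 0 0 1]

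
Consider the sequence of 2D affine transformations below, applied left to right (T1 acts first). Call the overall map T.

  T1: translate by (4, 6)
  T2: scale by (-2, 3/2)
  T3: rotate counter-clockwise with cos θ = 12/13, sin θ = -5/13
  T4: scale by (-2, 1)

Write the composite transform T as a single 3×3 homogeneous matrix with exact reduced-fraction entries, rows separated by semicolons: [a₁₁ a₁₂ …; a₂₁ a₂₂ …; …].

T1 = [1 0 4; 0 1 6; 0 0 1]
T2·T1 = [-2 0 -8; 0 3/2 9; 0 0 1]
T3·…·T1 = [-24/13 15/26 -51/13; 10/13 18/13 148/13; 0 0 1]
T4·…·T1 = [48/13 -15/13 102/13; 10/13 18/13 148/13; 0 0 1]

T = [48/13 -15/13 102/13; 10/13 18/13 148/13; 0 0 1]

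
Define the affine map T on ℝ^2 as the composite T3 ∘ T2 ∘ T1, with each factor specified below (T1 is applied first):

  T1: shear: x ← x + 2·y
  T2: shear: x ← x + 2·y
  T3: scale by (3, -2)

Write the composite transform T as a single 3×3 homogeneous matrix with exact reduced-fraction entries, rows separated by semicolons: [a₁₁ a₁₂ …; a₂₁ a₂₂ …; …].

T = [3 12 0; 0 -2 0; 0 0 1]

T1 = [1 2 0; 0 1 0; 0 0 1]
T2·T1 = [1 4 0; 0 1 0; 0 0 1]
T3·…·T1 = [3 12 0; 0 -2 0; 0 0 1]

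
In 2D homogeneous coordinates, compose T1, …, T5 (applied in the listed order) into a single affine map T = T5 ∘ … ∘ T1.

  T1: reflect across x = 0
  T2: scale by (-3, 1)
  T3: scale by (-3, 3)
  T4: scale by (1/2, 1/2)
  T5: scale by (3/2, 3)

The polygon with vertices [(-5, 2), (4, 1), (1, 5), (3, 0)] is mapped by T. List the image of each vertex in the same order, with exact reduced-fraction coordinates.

image vertices: (135/4, 9), (-27, 9/2), (-27/4, 45/2), (-81/4, 0)

T1 reflect across x = 0: (-5, 2) → (5, 2); (4, 1) → (-4, 1); (1, 5) → (-1, 5); (3, 0) → (-3, 0)
T2 scale by (-3, 1): (5, 2) → (-15, 2); (-4, 1) → (12, 1); (-1, 5) → (3, 5); (-3, 0) → (9, 0)
T3 scale by (-3, 3): (-15, 2) → (45, 6); (12, 1) → (-36, 3); (3, 5) → (-9, 15); (9, 0) → (-27, 0)
T4 scale by (1/2, 1/2): (45, 6) → (45/2, 3); (-36, 3) → (-18, 3/2); (-9, 15) → (-9/2, 15/2); (-27, 0) → (-27/2, 0)
T5 scale by (3/2, 3): (45/2, 3) → (135/4, 9); (-18, 3/2) → (-27, 9/2); (-9/2, 15/2) → (-27/4, 45/2); (-27/2, 0) → (-81/4, 0)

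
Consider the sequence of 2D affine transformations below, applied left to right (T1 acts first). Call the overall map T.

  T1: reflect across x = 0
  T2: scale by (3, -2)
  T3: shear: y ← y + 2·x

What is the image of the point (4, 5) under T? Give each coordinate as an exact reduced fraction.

T1 reflect across x = 0: (4, 5) → (-4, 5)
T2 scale by (3, -2): (-4, 5) → (-12, -10)
T3 shear: y ← y + 2·x: (-12, -10) → (-12, -34)

T(p) = (-12, -34)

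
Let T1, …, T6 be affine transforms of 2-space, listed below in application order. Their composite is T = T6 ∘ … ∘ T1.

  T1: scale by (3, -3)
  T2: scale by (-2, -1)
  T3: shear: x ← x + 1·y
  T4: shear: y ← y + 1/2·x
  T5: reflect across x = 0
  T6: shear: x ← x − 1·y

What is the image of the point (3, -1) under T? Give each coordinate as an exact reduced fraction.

T(p) = (69/2, -27/2)

T1 scale by (3, -3): (3, -1) → (9, 3)
T2 scale by (-2, -1): (9, 3) → (-18, -3)
T3 shear: x ← x + 1·y: (-18, -3) → (-21, -3)
T4 shear: y ← y + 1/2·x: (-21, -3) → (-21, -27/2)
T5 reflect across x = 0: (-21, -27/2) → (21, -27/2)
T6 shear: x ← x − 1·y: (21, -27/2) → (69/2, -27/2)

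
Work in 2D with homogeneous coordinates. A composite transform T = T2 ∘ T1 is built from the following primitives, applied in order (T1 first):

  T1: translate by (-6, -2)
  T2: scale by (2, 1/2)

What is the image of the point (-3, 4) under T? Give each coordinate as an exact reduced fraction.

T1 translate by (-6, -2): (-3, 4) → (-9, 2)
T2 scale by (2, 1/2): (-9, 2) → (-18, 1)

T(p) = (-18, 1)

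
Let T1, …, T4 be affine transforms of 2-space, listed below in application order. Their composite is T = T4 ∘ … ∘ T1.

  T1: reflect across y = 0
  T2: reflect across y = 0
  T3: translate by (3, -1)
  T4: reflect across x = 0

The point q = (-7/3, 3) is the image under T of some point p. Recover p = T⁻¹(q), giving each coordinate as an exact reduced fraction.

p = (-2/3, 4)

T1 = [1 0 0; 0 -1 0; 0 0 1]
T2·T1 = [1 0 0; 0 1 0; 0 0 1]
T3·…·T1 = [1 0 3; 0 1 -1; 0 0 1]
T4·…·T1 = [-1 0 -3; 0 1 -1; 0 0 1]
det M = -1; M⁻¹ = [-1 0 -3; 0 1 1; 0 0 1]
M⁻¹ · (-7/3, 3)ᵀ = (-2/3, 4)ᵀ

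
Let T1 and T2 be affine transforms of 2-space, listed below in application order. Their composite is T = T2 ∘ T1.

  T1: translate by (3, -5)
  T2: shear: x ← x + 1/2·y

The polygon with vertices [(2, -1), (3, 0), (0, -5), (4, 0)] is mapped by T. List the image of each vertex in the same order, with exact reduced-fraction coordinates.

image vertices: (2, -6), (7/2, -5), (-2, -10), (9/2, -5)

T1 translate by (3, -5): (2, -1) → (5, -6); (3, 0) → (6, -5); (0, -5) → (3, -10); (4, 0) → (7, -5)
T2 shear: x ← x + 1/2·y: (5, -6) → (2, -6); (6, -5) → (7/2, -5); (3, -10) → (-2, -10); (7, -5) → (9/2, -5)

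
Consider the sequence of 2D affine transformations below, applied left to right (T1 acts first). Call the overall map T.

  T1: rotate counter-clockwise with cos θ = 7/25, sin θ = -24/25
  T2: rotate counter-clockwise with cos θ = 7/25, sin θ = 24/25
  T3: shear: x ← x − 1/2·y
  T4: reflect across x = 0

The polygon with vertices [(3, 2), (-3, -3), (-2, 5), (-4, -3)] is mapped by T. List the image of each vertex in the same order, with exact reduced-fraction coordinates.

image vertices: (-2, 2), (3/2, -3), (9/2, 5), (5/2, -3)

T1 rotate counter-clockwise with cos θ = 7/25, sin θ = -24/25: (3, 2) → (69/25, -58/25); (-3, -3) → (-93/25, 51/25); (-2, 5) → (106/25, 83/25); (-4, -3) → (-4, 3)
T2 rotate counter-clockwise with cos θ = 7/25, sin θ = 24/25: (69/25, -58/25) → (3, 2); (-93/25, 51/25) → (-3, -3); (106/25, 83/25) → (-2, 5); (-4, 3) → (-4, -3)
T3 shear: x ← x − 1/2·y: (3, 2) → (2, 2); (-3, -3) → (-3/2, -3); (-2, 5) → (-9/2, 5); (-4, -3) → (-5/2, -3)
T4 reflect across x = 0: (2, 2) → (-2, 2); (-3/2, -3) → (3/2, -3); (-9/2, 5) → (9/2, 5); (-5/2, -3) → (5/2, -3)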